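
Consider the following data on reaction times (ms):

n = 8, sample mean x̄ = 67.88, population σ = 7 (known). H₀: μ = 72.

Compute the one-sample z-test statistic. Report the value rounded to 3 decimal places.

SE = σ/√n = 7/√8 = 2.4749
z = (x̄−μ₀)/SE = (67.88−72)/2.4749 = -1.6647

test statistic = -1.665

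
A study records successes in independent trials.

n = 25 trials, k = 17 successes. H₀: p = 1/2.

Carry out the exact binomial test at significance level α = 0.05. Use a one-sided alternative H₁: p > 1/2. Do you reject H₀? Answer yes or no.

reject H₀: no

Exact binomial: n=25, k=17, p₀=1/2=0.5000
P(X≥17) from Σ C(n,i)·p₀^i·(1−p₀)^(n−i)
p-value (one-sided, H₁ greater) = 0.05388
At α=0.05: p ≥ α → fail to reject H₀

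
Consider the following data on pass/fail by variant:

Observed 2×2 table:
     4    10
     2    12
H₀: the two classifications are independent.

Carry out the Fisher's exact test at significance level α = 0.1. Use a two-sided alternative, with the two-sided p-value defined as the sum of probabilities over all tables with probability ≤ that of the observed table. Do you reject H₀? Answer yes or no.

reject H₀: no

Margins: r₁=14, r₂=14, c₁=6, c₂=22, n=28
p_obs = C(14,4)·C(14,2)/C(28,6); sum pmf over tables with pmf ≤ p_obs
p-value (two-sided) = 0.64831
At α=0.1: p ≥ α → fail to reject H₀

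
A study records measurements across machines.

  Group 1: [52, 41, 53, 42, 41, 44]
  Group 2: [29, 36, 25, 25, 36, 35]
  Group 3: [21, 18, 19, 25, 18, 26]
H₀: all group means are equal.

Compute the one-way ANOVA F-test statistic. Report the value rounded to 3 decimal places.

Group means [45.50, 31.00, 21.17], grand mean 32.556
SSB = Σnᵢ(x̄ᵢ−x̄)² = 1798.111; SSW = ΣΣ(x−x̄ᵢ)² = 358.333
MSB = 1798.111/2 = 899.0556; MSW = 358.333/15 = 23.8889
F = MSB/MSW = 37.6349
df = (2, 15)

test statistic = 37.635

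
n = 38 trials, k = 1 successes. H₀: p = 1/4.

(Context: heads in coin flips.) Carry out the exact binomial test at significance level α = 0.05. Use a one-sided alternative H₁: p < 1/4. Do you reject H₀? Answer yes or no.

reject H₀: yes

Exact binomial: n=38, k=1, p₀=1/4=0.2500
P(X≤1) from Σ C(n,i)·p₀^i·(1−p₀)^(n−i)
p-value (one-sided, H₁ less) = 0.00024
At α=0.05: p < α → reject H₀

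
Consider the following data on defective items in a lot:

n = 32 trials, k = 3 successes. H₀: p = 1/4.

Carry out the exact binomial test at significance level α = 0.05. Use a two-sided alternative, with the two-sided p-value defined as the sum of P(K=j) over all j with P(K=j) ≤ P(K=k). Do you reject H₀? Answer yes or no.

Exact binomial: n=32, k=3, p₀=1/4=0.2500
P(X=j) = C(n,j)·p₀^j·(1−p₀)^(n−j); p = Σ P(X=j) over j with P(X=j) ≤ P(X=3)
p-value (two-sided) = 0.04103
At α=0.05: p < α → reject H₀

reject H₀: yes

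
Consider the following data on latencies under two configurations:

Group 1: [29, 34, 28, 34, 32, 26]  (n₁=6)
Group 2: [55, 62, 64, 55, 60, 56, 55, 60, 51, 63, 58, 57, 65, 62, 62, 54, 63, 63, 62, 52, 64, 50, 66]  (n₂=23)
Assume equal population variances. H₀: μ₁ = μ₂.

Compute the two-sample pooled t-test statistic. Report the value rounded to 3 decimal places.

x̄₁=30.500, s₁=3.332, n₁=6
x̄₂=59.087, s₂=4.776, n₂=23
s_p² = [5·3.332² + 22·4.776²]/27 = 20.6417
SE = √(s_p²·(1/6+1/23)) = 2.0827
t = (30.500−59.087)/2.0827 = -13.7257
df = 27

test statistic = -13.726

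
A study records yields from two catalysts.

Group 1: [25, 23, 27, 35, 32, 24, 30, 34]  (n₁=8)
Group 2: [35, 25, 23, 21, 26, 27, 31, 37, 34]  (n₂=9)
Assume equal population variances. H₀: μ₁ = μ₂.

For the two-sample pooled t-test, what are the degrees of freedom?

degrees of freedom = 15

df = n₁ + n₂ − 2 = 8 + 9 − 2 = 15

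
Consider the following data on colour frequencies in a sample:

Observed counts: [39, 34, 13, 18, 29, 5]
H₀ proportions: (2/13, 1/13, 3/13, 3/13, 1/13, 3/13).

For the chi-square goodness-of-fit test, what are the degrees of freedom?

df = k − 1 = 6 − 1 = 5

degrees of freedom = 5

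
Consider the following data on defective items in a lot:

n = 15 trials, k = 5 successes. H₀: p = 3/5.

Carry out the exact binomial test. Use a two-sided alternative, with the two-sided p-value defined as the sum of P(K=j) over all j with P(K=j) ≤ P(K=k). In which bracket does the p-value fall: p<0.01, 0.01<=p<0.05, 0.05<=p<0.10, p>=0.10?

p-value bracket: 0.05<=p<0.10

Exact binomial: n=15, k=5, p₀=3/5=0.6000
P(X=j) = C(n,j)·p₀^j·(1−p₀)^(n−j); p = Σ P(X=j) over j with P(X=j) ≤ P(X=5)
p-value (two-sided) = 0.06095
→ bracket: 0.05<=p<0.10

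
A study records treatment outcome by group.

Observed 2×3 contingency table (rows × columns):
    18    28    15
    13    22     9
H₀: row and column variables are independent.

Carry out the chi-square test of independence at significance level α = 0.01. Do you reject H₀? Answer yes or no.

reject H₀: no

Row totals [61, 44], col totals [31, 50, 24], n=105
χ² = (18−18.01)²/18.01 + (28−29.05)²/29.05 + (15−13.94)²/13.94 + (13−12.99)²/12.99 + (22−20.95)²/20.95 + (9−10.06)²/10.06 = 0.2814
df = 2
p-value (upper-tail) = 0.86873
At α=0.01: p ≥ α → fail to reject H₀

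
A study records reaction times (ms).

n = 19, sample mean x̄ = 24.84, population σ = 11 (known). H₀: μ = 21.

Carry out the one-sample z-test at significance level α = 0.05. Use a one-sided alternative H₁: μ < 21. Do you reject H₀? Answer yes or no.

reject H₀: no

SE = σ/√n = 11/√19 = 2.5236
z = (x̄−μ₀)/SE = (24.84−21)/2.5236 = 1.5217
p-value (one-sided, H₁ less) = 0.93595
At α=0.05: p ≥ α → fail to reject H₀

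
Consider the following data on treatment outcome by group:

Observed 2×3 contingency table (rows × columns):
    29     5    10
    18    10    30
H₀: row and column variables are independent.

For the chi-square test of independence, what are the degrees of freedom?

degrees of freedom = 2

df = (r−1)(c−1) = (2−1)·(3−1) = 2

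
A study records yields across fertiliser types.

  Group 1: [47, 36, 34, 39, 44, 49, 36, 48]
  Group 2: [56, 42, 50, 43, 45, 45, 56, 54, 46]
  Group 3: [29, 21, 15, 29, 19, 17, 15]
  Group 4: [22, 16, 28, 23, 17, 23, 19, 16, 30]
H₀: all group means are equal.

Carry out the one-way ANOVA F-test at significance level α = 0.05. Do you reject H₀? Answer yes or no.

Group means [41.62, 48.56, 20.71, 21.56], grand mean 33.606
SSB = Σnᵢ(x̄ᵢ−x̄)² = 4996.131; SSW = ΣΣ(x−x̄ᵢ)² = 931.748
MSB = 4996.131/3 = 1665.3769; MSW = 931.748/29 = 32.1292
F = MSB/MSW = 51.8337
df = (3, 29)
p-value (upper-tail) = 0.00000
At α=0.05: p < α → reject H₀

reject H₀: yes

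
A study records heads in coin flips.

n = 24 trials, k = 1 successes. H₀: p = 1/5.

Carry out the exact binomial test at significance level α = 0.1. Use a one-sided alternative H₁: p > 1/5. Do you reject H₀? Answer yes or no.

reject H₀: no

Exact binomial: n=24, k=1, p₀=1/5=0.2000
P(X≥1) from Σ C(n,i)·p₀^i·(1−p₀)^(n−i)
p-value (one-sided, H₁ greater) = 0.99528
At α=0.1: p ≥ α → fail to reject H₀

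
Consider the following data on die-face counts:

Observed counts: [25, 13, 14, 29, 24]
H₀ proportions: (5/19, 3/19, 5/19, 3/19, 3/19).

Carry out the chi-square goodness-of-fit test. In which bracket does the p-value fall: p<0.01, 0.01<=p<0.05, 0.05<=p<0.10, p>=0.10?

n = 105; E_i = n·p_i = [27.63, 16.58, 27.63, 16.58, 16.58]
χ² = (25−27.63)²/27.63 + (13−16.58)²/16.58 + (14−27.63)²/27.63 + (29−16.58)²/16.58 + (24−16.58)²/16.58 = 20.3759
df = 4
p-value (upper-tail) = 0.00042
→ bracket: p<0.01

p-value bracket: p<0.01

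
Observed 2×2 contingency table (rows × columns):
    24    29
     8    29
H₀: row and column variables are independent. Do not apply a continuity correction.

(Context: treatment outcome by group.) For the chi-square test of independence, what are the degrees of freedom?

degrees of freedom = 1

df = (r−1)(c−1) = (2−1)·(2−1) = 1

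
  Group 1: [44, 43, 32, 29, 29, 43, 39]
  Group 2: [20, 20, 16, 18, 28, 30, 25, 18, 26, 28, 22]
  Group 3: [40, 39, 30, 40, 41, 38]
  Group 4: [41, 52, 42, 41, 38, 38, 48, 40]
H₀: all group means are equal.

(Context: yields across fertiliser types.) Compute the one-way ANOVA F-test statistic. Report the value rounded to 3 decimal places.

Group means [37.00, 22.82, 38.00, 42.50], grand mean 33.688
SSB = Σnᵢ(x̄ᵢ−x̄)² = 2109.239; SSW = ΣΣ(x−x̄ᵢ)² = 761.636
MSB = 2109.239/3 = 703.0795; MSW = 761.636/28 = 27.2013
F = MSB/MSW = 25.8473
df = (3, 28)

test statistic = 25.847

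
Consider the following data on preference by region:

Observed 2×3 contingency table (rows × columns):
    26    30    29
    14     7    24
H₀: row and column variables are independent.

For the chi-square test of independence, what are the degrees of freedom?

degrees of freedom = 2

df = (r−1)(c−1) = (2−1)·(3−1) = 2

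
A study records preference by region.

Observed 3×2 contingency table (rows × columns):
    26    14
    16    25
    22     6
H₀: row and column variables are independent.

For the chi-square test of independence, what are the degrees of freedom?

df = (r−1)(c−1) = (3−1)·(2−1) = 2

degrees of freedom = 2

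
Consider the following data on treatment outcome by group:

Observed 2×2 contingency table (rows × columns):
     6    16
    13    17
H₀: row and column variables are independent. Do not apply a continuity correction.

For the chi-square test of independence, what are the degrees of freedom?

df = (r−1)(c−1) = (2−1)·(2−1) = 1

degrees of freedom = 1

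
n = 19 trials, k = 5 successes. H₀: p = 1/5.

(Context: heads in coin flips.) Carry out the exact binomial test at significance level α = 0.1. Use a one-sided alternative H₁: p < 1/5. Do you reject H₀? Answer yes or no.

reject H₀: no

Exact binomial: n=19, k=5, p₀=1/5=0.2000
P(X≤5) from Σ C(n,i)·p₀^i·(1−p₀)^(n−i)
p-value (one-sided, H₁ less) = 0.83694
At α=0.1: p ≥ α → fail to reject H₀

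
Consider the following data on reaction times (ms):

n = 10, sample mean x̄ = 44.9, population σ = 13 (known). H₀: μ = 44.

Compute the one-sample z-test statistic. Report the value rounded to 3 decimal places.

test statistic = 0.219

SE = σ/√n = 13/√10 = 4.1110
z = (x̄−μ₀)/SE = (44.9−44)/4.1110 = 0.2189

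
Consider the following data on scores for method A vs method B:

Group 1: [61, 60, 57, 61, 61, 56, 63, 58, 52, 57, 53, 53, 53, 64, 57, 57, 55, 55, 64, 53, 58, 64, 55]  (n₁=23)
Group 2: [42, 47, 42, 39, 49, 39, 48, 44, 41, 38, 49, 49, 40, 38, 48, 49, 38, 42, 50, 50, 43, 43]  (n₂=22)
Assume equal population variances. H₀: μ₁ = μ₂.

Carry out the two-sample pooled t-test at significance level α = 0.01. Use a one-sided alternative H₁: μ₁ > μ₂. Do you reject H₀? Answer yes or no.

x̄₁=57.696, s₁=3.890, n₁=23
x̄₂=44.000, s₂=4.419, n₂=22
s_p² = [22·3.890² + 21·4.419²]/43 = 17.2760
SE = √(s_p²·(1/23+1/22)) = 1.2395
t = (57.696−44.000)/1.2395 = 11.0492
df = 43
p-value (one-sided, H₁ greater) = 0.00000
At α=0.01: p < α → reject H₀

reject H₀: yes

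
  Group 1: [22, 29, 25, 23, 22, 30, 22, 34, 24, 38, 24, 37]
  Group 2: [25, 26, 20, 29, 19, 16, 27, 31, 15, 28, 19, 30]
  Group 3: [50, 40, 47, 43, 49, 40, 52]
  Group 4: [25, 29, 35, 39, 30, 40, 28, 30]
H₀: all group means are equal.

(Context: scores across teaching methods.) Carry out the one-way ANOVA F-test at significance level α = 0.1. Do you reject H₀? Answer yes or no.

Group means [27.50, 23.75, 45.86, 32.00], grand mean 30.564
SSB = Σnᵢ(x̄ᵢ−x̄)² = 2323.483; SSW = ΣΣ(x−x̄ᵢ)² = 1090.107
MSB = 2323.483/3 = 774.4942; MSW = 1090.107/35 = 31.1459
F = MSB/MSW = 24.8666
df = (3, 35)
p-value (upper-tail) = 0.00000
At α=0.1: p < α → reject H₀

reject H₀: yes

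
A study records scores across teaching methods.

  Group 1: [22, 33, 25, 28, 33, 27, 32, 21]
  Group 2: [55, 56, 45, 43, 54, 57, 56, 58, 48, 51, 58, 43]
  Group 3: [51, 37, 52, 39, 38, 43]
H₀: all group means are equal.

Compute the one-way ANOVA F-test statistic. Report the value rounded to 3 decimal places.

Group means [27.62, 52.00, 43.33], grand mean 42.500
SSB = Σnᵢ(x̄ᵢ−x̄)² = 2857.292; SSW = ΣΣ(x−x̄ᵢ)² = 751.208
MSB = 2857.292/2 = 1428.6458; MSW = 751.208/23 = 32.6612
F = MSB/MSW = 43.7413
df = (2, 23)

test statistic = 43.741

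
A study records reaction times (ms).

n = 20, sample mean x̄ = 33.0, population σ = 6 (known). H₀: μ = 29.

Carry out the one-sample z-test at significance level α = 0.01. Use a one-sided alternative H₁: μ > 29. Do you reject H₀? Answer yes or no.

reject H₀: yes

SE = σ/√n = 6/√20 = 1.3416
z = (x̄−μ₀)/SE = (33.0−29)/1.3416 = 2.9814
p-value (one-sided, H₁ greater) = 0.00143
At α=0.01: p < α → reject H₀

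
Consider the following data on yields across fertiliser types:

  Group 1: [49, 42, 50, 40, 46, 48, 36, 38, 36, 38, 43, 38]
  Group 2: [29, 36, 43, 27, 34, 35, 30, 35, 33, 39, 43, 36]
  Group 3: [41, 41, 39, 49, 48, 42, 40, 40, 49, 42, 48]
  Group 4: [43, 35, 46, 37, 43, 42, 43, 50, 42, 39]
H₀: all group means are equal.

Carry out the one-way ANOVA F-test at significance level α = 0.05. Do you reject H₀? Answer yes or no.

Group means [42.00, 35.00, 43.55, 42.00], grand mean 40.511
SSB = Σnᵢ(x̄ᵢ−x̄)² = 514.517; SSW = ΣΣ(x−x̄ᵢ)² = 894.727
MSB = 514.517/3 = 171.5057; MSW = 894.727/41 = 21.8226
F = MSB/MSW = 7.8591
df = (3, 41)
p-value (upper-tail) = 0.00029
At α=0.05: p < α → reject H₀

reject H₀: yes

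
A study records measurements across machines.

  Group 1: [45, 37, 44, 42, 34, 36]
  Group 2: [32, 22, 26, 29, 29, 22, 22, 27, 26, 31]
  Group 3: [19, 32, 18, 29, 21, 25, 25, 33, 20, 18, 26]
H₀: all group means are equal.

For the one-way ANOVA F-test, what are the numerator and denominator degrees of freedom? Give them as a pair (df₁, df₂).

k = 3 groups, N = 27 total
df = (k−1, N−k) = (3−1, 27−3) = (2, 24)

degrees of freedom = [2, 24]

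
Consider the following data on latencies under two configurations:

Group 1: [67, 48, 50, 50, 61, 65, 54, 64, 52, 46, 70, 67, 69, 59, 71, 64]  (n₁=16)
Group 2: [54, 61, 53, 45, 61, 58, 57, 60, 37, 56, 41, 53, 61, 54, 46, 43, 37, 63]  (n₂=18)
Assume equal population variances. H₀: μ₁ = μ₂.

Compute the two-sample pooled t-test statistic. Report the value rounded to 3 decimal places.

test statistic = 2.578

x̄₁=59.812, s₁=8.557, n₁=16
x̄₂=52.222, s₂=8.579, n₂=18
s_p² = [15·8.557² + 17·8.579²]/32 = 73.4234
SE = √(s_p²·(1/16+1/18)) = 2.9442
t = (59.812−52.222)/2.9442 = 2.5781
df = 32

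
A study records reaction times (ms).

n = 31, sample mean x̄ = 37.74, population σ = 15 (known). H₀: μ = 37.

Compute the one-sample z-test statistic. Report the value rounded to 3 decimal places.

test statistic = 0.275

SE = σ/√n = 15/√31 = 2.6941
z = (x̄−μ₀)/SE = (37.74−37)/2.6941 = 0.2747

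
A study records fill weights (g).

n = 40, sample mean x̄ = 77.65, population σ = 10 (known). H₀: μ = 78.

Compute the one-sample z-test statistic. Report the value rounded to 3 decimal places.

SE = σ/√n = 10/√40 = 1.5811
z = (x̄−μ₀)/SE = (77.65−78)/1.5811 = -0.2214

test statistic = -0.221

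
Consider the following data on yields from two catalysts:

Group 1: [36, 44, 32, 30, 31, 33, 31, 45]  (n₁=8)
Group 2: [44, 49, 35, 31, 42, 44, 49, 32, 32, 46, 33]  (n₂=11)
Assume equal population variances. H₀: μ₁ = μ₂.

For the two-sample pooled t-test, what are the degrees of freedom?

df = n₁ + n₂ − 2 = 8 + 11 − 2 = 17

degrees of freedom = 17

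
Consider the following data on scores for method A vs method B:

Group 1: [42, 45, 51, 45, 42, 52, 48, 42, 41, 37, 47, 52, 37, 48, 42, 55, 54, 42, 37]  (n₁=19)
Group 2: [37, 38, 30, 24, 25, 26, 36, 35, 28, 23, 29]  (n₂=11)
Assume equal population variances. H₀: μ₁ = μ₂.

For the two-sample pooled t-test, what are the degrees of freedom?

df = n₁ + n₂ − 2 = 19 + 11 − 2 = 28

degrees of freedom = 28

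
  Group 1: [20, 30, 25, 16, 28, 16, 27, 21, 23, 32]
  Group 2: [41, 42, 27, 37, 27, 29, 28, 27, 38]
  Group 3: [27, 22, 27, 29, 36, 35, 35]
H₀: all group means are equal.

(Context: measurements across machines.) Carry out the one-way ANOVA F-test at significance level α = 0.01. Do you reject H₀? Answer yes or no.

reject H₀: yes

Group means [23.80, 32.89, 30.14], grand mean 28.654
SSB = Σnᵢ(x̄ᵢ−x̄)² = 412.539; SSW = ΣΣ(x−x̄ᵢ)² = 783.346
MSB = 412.539/2 = 206.2693; MSW = 783.346/23 = 34.0585
F = MSB/MSW = 6.0563
df = (2, 23)
p-value (upper-tail) = 0.00771
At α=0.01: p < α → reject H₀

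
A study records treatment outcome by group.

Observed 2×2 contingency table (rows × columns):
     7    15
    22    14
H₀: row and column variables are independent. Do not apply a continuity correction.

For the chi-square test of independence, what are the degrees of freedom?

degrees of freedom = 1

df = (r−1)(c−1) = (2−1)·(2−1) = 1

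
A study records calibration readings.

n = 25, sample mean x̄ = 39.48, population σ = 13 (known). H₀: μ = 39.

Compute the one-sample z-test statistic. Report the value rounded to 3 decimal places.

test statistic = 0.185

SE = σ/√n = 13/√25 = 2.6000
z = (x̄−μ₀)/SE = (39.48−39)/2.6000 = 0.1846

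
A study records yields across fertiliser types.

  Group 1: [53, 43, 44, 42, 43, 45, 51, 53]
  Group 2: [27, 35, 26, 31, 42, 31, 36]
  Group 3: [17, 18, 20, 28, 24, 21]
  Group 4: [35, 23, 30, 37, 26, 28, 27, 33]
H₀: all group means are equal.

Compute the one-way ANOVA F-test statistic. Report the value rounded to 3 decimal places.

Group means [46.75, 32.57, 21.33, 29.88], grand mean 33.414
SSB = Σnᵢ(x̄ᵢ−x̄)² = 2403.612; SSW = ΣΣ(x−x̄ᵢ)² = 587.423
MSB = 2403.612/3 = 801.2040; MSW = 587.423/25 = 23.4969
F = MSB/MSW = 34.0983
df = (3, 25)

test statistic = 34.098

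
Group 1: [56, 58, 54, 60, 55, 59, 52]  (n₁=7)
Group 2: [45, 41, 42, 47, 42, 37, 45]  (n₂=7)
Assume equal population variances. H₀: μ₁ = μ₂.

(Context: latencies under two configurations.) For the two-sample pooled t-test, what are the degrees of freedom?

degrees of freedom = 12

df = n₁ + n₂ − 2 = 7 + 7 − 2 = 12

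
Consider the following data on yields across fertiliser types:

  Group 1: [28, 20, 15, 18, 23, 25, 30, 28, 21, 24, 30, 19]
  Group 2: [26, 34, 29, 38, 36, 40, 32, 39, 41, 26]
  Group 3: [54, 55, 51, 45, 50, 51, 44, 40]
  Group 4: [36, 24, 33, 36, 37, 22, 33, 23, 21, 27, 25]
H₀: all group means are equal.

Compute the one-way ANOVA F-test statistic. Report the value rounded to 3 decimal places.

test statistic = 35.611

Group means [23.42, 34.10, 48.75, 28.82], grand mean 32.415
SSB = Σnᵢ(x̄ᵢ−x̄)² = 3276.998; SSW = ΣΣ(x−x̄ᵢ)² = 1134.953
MSB = 3276.998/3 = 1092.3327; MSW = 1134.953/37 = 30.6744
F = MSB/MSW = 35.6106
df = (3, 37)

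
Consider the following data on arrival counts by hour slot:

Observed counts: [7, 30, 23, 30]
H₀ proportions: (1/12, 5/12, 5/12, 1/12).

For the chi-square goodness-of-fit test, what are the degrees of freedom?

degrees of freedom = 3

df = k − 1 = 4 − 1 = 3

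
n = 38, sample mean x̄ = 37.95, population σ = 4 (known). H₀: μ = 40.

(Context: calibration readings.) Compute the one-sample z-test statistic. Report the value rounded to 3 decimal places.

SE = σ/√n = 4/√38 = 0.6489
z = (x̄−μ₀)/SE = (37.95−40)/0.6489 = -3.1593

test statistic = -3.159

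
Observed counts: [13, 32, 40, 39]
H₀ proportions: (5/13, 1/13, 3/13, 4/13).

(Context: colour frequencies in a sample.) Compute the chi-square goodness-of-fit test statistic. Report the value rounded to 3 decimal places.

n = 124; E_i = n·p_i = [47.69, 9.54, 28.62, 38.15]
χ² = (13−47.69)²/47.69 + (32−9.54)²/9.54 + (40−28.62)²/28.62 + (39−38.15)²/38.15 = 82.6773
df = 3

test statistic = 82.677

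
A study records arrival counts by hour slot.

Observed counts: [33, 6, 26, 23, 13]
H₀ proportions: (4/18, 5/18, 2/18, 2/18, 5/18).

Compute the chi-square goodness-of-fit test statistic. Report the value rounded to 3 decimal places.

test statistic = 62.203

n = 101; E_i = n·p_i = [22.44, 28.06, 11.22, 11.22, 28.06]
χ² = (33−22.44)²/22.44 + (6−28.06)²/28.06 + (26−11.22)²/11.22 + (23−11.22)²/11.22 + (13−28.06)²/28.06 = 62.2030
df = 4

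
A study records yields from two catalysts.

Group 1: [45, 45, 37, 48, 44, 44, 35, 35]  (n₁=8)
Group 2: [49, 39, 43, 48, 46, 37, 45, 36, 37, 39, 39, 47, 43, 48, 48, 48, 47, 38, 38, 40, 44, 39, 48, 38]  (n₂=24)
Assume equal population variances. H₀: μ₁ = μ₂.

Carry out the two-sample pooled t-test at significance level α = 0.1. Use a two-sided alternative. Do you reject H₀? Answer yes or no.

reject H₀: no

x̄₁=41.625, s₁=5.125, n₁=8
x̄₂=42.667, s₂=4.536, n₂=24
s_p² = [7·5.125² + 23·4.536²]/30 = 21.9069
SE = √(s_p²·(1/8+1/24)) = 1.9108
t = (41.625−42.667)/1.9108 = -0.5451
df = 30
p-value (two-sided) = 0.58968
At α=0.1: p ≥ α → fail to reject H₀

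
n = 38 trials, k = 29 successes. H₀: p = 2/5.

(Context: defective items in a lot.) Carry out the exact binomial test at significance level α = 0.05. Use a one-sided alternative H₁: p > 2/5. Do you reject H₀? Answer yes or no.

Exact binomial: n=38, k=29, p₀=2/5=0.4000
P(X≥29) from Σ C(n,i)·p₀^i·(1−p₀)^(n−i)
p-value (one-sided, H₁ greater) = 0.00001
At α=0.05: p < α → reject H₀

reject H₀: yes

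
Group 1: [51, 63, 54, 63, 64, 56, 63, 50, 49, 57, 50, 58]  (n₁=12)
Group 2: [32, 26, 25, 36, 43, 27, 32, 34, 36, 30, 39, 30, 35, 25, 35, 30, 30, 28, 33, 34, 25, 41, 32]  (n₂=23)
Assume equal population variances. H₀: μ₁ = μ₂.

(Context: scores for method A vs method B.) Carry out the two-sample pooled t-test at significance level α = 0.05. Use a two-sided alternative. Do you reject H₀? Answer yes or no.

reject H₀: yes

x̄₁=56.500, s₁=5.745, n₁=12
x̄₂=32.087, s₂=4.999, n₂=23
s_p² = [11·5.745² + 22·4.999²]/33 = 27.6614
SE = √(s_p²·(1/12+1/23)) = 1.8729
t = (56.500−32.087)/1.8729 = 13.0348
df = 33
p-value (two-sided) = 0.00000
At α=0.05: p < α → reject H₀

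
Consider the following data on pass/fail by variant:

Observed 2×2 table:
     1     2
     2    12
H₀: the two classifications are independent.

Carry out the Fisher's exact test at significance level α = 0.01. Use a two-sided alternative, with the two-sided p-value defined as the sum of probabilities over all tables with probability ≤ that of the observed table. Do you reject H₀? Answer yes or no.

reject H₀: no

Margins: r₁=3, r₂=14, c₁=3, c₂=14, n=17
p_obs = C(3,1)·C(14,2)/C(17,3); sum pmf over tables with pmf ≤ p_obs
p-value (two-sided) = 0.46471
At α=0.01: p ≥ α → fail to reject H₀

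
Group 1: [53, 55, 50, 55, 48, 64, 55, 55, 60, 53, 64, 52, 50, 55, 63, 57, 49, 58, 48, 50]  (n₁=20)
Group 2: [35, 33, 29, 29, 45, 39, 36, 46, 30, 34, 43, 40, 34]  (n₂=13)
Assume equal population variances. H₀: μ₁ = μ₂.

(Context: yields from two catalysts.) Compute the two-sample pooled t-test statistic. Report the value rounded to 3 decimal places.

x̄₁=54.700, s₁=5.069, n₁=20
x̄₂=36.385, s₂=5.810, n₂=13
s_p² = [19·5.069² + 12·5.810²]/31 = 28.8154
SE = √(s_p²·(1/20+1/13)) = 1.9124
t = (54.700−36.385)/1.9124 = 9.5771
df = 31

test statistic = 9.577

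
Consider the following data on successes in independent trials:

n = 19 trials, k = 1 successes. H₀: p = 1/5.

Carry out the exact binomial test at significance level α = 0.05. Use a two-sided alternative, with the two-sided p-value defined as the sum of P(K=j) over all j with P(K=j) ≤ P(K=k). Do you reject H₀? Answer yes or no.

Exact binomial: n=19, k=1, p₀=1/5=0.2000
P(X=j) = C(n,j)·p₀^j·(1−p₀)^(n−j); p = Σ P(X=j) over j with P(X=j) ≤ P(X=1)
p-value (two-sided) = 0.15047
At α=0.05: p ≥ α → fail to reject H₀

reject H₀: no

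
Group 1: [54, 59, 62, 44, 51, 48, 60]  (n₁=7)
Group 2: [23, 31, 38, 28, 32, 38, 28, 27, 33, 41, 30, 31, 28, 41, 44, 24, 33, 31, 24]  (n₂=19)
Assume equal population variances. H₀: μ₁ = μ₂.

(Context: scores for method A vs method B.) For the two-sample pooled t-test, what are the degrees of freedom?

df = n₁ + n₂ − 2 = 7 + 19 − 2 = 24

degrees of freedom = 24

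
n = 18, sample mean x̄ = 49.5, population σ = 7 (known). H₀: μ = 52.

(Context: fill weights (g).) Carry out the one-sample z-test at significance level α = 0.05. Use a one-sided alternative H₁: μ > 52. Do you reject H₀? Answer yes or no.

reject H₀: no

SE = σ/√n = 7/√18 = 1.6499
z = (x̄−μ₀)/SE = (49.5−52)/1.6499 = -1.5152
p-value (one-sided, H₁ greater) = 0.93514
At α=0.05: p ≥ α → fail to reject H₀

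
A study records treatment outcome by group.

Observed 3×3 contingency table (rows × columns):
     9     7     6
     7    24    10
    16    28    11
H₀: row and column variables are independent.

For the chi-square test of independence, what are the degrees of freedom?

df = (r−1)(c−1) = (3−1)·(3−1) = 4

degrees of freedom = 4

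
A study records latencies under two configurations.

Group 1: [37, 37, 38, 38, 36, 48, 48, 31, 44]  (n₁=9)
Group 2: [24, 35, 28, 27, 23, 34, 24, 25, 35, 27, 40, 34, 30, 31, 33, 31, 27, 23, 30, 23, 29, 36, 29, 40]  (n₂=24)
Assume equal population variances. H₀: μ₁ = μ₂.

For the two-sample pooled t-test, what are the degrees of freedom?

df = n₁ + n₂ − 2 = 9 + 24 − 2 = 31

degrees of freedom = 31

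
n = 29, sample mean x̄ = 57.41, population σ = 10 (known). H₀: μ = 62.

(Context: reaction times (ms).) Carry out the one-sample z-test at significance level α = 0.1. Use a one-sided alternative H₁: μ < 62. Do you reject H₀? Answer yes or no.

SE = σ/√n = 10/√29 = 1.8570
z = (x̄−μ₀)/SE = (57.41−62)/1.8570 = -2.4718
p-value (one-sided, H₁ less) = 0.00672
At α=0.1: p < α → reject H₀

reject H₀: yes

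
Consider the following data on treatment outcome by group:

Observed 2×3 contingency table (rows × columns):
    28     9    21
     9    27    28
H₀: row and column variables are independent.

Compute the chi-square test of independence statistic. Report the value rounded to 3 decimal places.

test statistic = 19.509

Row totals [58, 64], col totals [37, 36, 49], n=122
χ² = (28−17.59)²/17.59 + (9−17.11)²/17.11 + (21−23.30)²/23.30 + (9−19.41)²/19.41 + (27−18.89)²/18.89 + (28−25.70)²/25.70 = 19.5089
df = 2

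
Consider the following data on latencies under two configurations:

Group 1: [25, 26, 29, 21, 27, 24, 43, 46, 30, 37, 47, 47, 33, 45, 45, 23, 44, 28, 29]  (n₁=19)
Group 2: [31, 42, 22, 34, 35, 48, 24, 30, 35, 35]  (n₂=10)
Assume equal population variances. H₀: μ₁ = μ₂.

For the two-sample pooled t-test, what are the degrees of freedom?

df = n₁ + n₂ − 2 = 19 + 10 − 2 = 27

degrees of freedom = 27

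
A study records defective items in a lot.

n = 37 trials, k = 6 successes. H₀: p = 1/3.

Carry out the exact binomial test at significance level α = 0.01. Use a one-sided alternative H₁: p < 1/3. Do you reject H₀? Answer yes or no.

Exact binomial: n=37, k=6, p₀=1/3=0.3333
P(X≤6) from Σ C(n,i)·p₀^i·(1−p₀)^(n−i)
p-value (one-sided, H₁ less) = 0.01686
At α=0.01: p ≥ α → fail to reject H₀

reject H₀: no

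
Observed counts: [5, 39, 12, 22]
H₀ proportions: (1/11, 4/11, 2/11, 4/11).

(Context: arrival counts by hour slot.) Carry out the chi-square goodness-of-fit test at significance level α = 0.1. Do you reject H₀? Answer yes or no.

n = 78; E_i = n·p_i = [7.09, 28.36, 14.18, 28.36]
χ² = (5−7.09)²/7.09 + (39−28.36)²/28.36 + (12−14.18)²/14.18 + (22−28.36)²/28.36 = 6.3686
df = 3
p-value (upper-tail) = 0.09499
At α=0.1: p < α → reject H₀

reject H₀: yes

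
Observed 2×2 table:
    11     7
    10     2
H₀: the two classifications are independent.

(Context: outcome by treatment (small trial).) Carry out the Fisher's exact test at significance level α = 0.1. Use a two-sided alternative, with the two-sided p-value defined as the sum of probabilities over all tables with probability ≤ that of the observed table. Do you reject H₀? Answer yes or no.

Margins: r₁=18, r₂=12, c₁=21, c₂=9, n=30
p_obs = C(18,11)·C(12,10)/C(30,21); sum pmf over tables with pmf ≤ p_obs
p-value (two-sided) = 0.24871
At α=0.1: p ≥ α → fail to reject H₀

reject H₀: no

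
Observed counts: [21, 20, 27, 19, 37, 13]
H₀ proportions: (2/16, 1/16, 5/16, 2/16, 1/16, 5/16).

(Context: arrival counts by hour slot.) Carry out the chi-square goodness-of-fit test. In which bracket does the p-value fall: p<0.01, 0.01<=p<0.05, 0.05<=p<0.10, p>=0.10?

p-value bracket: p<0.01

n = 137; E_i = n·p_i = [17.12, 8.56, 42.81, 17.12, 8.56, 42.81]
χ² = (21−17.12)²/17.12 + (20−8.56)²/8.56 + (27−42.81)²/42.81 + (19−17.12)²/17.12 + (37−8.56)²/8.56 + (13−42.81)²/42.81 = 137.4058
df = 5
p-value (upper-tail) = 0.00000
→ bracket: p<0.01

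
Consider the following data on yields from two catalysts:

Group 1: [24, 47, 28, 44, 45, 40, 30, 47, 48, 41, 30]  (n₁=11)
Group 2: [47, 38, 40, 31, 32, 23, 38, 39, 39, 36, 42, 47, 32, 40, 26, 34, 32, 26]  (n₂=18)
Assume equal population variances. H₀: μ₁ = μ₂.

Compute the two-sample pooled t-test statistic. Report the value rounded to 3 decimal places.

test statistic = 0.989

x̄₁=38.545, s₁=8.836, n₁=11
x̄₂=35.667, s₂=6.774, n₂=18
s_p² = [10·8.836² + 17·6.774²]/27 = 57.8047
SE = √(s_p²·(1/11+1/18)) = 2.9097
t = (38.545−35.667)/2.9097 = 0.9894
df = 27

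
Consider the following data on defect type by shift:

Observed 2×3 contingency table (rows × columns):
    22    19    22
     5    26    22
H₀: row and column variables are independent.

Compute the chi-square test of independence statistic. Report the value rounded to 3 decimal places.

test statistic = 11.012

Row totals [63, 53], col totals [27, 45, 44], n=116
χ² = (22−14.66)²/14.66 + (19−24.44)²/24.44 + (22−23.90)²/23.90 + (5−12.34)²/12.34 + (26−20.56)²/20.56 + (22−20.10)²/20.10 = 11.0124
df = 2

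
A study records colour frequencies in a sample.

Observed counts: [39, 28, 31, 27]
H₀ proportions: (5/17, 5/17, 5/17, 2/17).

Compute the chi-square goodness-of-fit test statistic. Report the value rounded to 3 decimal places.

n = 125; E_i = n·p_i = [36.76, 36.76, 36.76, 14.71]
χ² = (39−36.76)²/36.76 + (28−36.76)²/36.76 + (31−36.76)²/36.76 + (27−14.71)²/14.71 = 13.4072
df = 3

test statistic = 13.407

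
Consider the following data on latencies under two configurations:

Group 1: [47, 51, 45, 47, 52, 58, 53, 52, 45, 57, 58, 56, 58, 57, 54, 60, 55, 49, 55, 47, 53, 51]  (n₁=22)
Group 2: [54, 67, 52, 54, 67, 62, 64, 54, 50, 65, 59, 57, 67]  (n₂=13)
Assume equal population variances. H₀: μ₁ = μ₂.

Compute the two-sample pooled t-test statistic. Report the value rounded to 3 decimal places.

test statistic = -3.637

x̄₁=52.727, s₁=4.548, n₁=22
x̄₂=59.385, s₂=6.252, n₂=13
s_p² = [21·4.548² + 12·6.252²]/33 = 27.3770
SE = √(s_p²·(1/22+1/13)) = 1.8304
t = (52.727−59.385)/1.8304 = -3.6371
df = 33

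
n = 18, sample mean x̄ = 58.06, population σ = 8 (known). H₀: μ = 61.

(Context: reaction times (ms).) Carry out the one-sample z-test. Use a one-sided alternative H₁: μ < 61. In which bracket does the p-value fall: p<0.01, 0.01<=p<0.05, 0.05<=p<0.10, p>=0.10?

p-value bracket: 0.05<=p<0.10

SE = σ/√n = 8/√18 = 1.8856
z = (x̄−μ₀)/SE = (58.06−61)/1.8856 = -1.5592
p-value (one-sided, H₁ less) = 0.05948
→ bracket: 0.05<=p<0.10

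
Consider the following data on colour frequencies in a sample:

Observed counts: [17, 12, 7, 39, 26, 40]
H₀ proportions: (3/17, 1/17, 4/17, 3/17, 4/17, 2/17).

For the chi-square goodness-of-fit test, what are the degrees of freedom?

df = k − 1 = 6 − 1 = 5

degrees of freedom = 5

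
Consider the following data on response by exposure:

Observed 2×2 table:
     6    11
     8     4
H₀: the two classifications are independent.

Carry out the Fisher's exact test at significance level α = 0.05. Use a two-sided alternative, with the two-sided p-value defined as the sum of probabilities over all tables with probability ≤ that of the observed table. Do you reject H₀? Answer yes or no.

Margins: r₁=17, r₂=12, c₁=14, c₂=15, n=29
p_obs = C(17,6)·C(12,8)/C(29,14); sum pmf over tables with pmf ≤ p_obs
p-value (two-sided) = 0.13942
At α=0.05: p ≥ α → fail to reject H₀

reject H₀: no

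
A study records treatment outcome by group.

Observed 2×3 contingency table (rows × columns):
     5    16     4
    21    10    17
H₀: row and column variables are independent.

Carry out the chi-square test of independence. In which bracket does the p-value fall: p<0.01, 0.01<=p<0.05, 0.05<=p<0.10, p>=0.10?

Row totals [25, 48], col totals [26, 26, 21], n=73
χ² = (5−8.90)²/8.90 + (16−8.90)²/8.90 + (4−7.19)²/7.19 + (21−17.10)²/17.10 + (10−17.10)²/17.10 + (17−13.81)²/13.81 = 13.3578
df = 2
p-value (upper-tail) = 0.00126
→ bracket: p<0.01

p-value bracket: p<0.01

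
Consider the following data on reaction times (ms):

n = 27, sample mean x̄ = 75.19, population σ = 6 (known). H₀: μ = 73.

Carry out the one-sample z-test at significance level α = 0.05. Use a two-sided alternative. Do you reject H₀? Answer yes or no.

reject H₀: no

SE = σ/√n = 6/√27 = 1.1547
z = (x̄−μ₀)/SE = (75.19−73)/1.1547 = 1.8966
p-value (two-sided) = 0.05788
At α=0.05: p ≥ α → fail to reject H₀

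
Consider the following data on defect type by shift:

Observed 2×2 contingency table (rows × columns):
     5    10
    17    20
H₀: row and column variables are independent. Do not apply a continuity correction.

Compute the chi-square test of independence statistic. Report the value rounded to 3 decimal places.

Row totals [15, 37], col totals [22, 30], n=52
χ² = (5−6.35)²/6.35 + (10−8.65)²/8.65 + (17−15.65)²/15.65 + (20−21.35)²/21.35 = 0.6956
df = 1

test statistic = 0.696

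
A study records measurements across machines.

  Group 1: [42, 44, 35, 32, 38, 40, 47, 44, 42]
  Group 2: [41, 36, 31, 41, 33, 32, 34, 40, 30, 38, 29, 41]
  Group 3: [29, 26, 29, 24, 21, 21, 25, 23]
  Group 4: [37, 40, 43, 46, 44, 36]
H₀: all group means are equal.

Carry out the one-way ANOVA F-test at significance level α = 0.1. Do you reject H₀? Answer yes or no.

Group means [40.44, 35.50, 24.75, 41.00], grand mean 35.257
SSB = Σnᵢ(x̄ᵢ−x̄)² = 1323.963; SSW = ΣΣ(x−x̄ᵢ)² = 560.722
MSB = 1323.963/3 = 441.3212; MSW = 560.722/31 = 18.0878
F = MSB/MSW = 24.3988
df = (3, 31)
p-value (upper-tail) = 0.00000
At α=0.1: p < α → reject H₀

reject H₀: yes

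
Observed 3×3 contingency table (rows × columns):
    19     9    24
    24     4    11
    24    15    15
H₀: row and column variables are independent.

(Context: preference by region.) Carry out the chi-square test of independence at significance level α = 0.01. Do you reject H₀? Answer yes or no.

reject H₀: no

Row totals [52, 39, 54], col totals [67, 28, 50], n=145
χ² = (19−24.03)²/24.03 + (9−10.04)²/10.04 + (24−17.93)²/17.93 + (24−18.02)²/18.02 + (4−7.53)²/7.53 + (11−13.45)²/13.45 + (24−24.95)²/24.95 + (15−10.43)²/10.43 + (15−18.62)²/18.62 = 10.0446
df = 4
p-value (upper-tail) = 0.03968
At α=0.01: p ≥ α → fail to reject H₀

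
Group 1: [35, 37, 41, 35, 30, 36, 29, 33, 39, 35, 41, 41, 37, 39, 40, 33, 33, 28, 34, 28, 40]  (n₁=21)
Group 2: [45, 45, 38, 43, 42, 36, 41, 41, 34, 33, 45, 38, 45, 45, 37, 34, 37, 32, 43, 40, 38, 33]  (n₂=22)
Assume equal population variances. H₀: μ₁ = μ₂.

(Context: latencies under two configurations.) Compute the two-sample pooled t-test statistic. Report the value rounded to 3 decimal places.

test statistic = -2.912

x̄₁=35.429, s₁=4.285, n₁=21
x̄₂=39.318, s₂=4.466, n₂=22
s_p² = [20·4.285² + 21·4.466²]/41 = 19.1687
SE = √(s_p²·(1/21+1/22)) = 1.3357
t = (35.429−39.318)/1.3357 = -2.9120
df = 41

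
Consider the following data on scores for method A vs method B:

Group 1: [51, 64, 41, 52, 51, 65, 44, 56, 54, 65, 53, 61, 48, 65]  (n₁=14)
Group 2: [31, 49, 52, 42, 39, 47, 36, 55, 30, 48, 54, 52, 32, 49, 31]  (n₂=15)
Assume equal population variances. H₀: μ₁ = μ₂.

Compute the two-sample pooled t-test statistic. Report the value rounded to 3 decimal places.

x̄₁=55.000, s₁=7.990, n₁=14
x̄₂=43.133, s₂=9.195, n₂=15
s_p² = [13·7.990² + 14·9.195²]/27 = 74.5827
SE = √(s_p²·(1/14+1/15)) = 3.2093
t = (55.000−43.133)/3.2093 = 3.6976
df = 27

test statistic = 3.698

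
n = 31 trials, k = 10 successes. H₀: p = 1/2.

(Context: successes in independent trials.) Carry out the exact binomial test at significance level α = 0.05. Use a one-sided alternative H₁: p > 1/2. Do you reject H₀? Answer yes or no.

reject H₀: no

Exact binomial: n=31, k=10, p₀=1/2=0.5000
P(X≥10) from Σ C(n,i)·p₀^i·(1−p₀)^(n−i)
p-value (one-sided, H₁ greater) = 0.98528
At α=0.05: p ≥ α → fail to reject H₀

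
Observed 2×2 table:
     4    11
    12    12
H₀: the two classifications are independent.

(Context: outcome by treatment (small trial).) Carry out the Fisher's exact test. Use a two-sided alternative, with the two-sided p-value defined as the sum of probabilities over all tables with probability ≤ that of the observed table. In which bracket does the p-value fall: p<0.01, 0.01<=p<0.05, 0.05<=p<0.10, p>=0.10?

Margins: r₁=15, r₂=24, c₁=16, c₂=23, n=39
p_obs = C(15,4)·C(24,12)/C(39,16); sum pmf over tables with pmf ≤ p_obs
p-value (two-sided) = 0.19232
→ bracket: p>=0.10

p-value bracket: p>=0.10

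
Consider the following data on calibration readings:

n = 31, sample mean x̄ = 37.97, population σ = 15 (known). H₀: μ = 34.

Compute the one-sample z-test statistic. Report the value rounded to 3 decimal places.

SE = σ/√n = 15/√31 = 2.6941
z = (x̄−μ₀)/SE = (37.97−34)/2.6941 = 1.4736

test statistic = 1.474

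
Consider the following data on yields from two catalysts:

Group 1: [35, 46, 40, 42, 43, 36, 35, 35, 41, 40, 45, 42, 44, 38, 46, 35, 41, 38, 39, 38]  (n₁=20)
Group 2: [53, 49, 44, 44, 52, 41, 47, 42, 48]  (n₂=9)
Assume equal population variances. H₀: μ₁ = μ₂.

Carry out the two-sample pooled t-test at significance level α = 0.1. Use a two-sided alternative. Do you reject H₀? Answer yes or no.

x̄₁=39.950, s₁=3.706, n₁=20
x̄₂=46.667, s₂=4.243, n₂=9
s_p² = [19·3.706² + 8·4.243²]/27 = 14.9981
SE = √(s_p²·(1/20+1/9)) = 1.5545
t = (39.950−46.667)/1.5545 = -4.3209
df = 27
p-value (two-sided) = 0.00019
At α=0.1: p < α → reject H₀

reject H₀: yes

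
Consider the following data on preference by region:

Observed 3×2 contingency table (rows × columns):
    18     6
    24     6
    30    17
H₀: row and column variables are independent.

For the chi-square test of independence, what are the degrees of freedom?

degrees of freedom = 2

df = (r−1)(c−1) = (3−1)·(2−1) = 2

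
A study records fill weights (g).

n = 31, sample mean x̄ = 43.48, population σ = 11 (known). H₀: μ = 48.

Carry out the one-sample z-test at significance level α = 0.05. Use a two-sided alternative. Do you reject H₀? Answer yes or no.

SE = σ/√n = 11/√31 = 1.9757
z = (x̄−μ₀)/SE = (43.48−48)/1.9757 = -2.2878
p-value (two-sided) = 0.02215
At α=0.05: p < α → reject H₀

reject H₀: yes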